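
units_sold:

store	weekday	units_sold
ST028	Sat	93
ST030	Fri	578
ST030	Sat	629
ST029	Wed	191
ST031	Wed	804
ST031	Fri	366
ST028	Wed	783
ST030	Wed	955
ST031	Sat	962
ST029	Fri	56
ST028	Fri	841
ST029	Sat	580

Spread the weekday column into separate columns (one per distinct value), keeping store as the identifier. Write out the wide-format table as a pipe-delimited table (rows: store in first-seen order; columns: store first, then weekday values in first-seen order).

| store | Sat | Fri | Wed |
| ST028 | 93 | 841 | 783 |
| ST030 | 629 | 578 | 955 |
| ST029 | 580 | 56 | 191 |
| ST031 | 962 | 366 | 804 |

Columns: store plus the 3 distinct weekday values (Sat, Fri, Wed).
For example, row ST028 column Sat takes units_sold=93 from the long row (ST028, Sat).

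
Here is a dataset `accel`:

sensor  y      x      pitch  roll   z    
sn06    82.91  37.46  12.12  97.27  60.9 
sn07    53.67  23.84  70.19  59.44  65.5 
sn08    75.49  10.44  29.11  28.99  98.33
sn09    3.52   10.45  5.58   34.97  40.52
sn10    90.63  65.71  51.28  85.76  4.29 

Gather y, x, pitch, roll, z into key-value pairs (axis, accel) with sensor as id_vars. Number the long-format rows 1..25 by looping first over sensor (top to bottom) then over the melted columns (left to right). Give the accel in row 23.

25 rows total (5 × 5). Row 23: index ⌊(23-1)/5⌋ = 4 into sensor → sn10; (23-1) mod 5 = 2 into the melted columns → pitch.
So row 23 is (sn10, pitch, 51.28); accel = 51.28.

51.28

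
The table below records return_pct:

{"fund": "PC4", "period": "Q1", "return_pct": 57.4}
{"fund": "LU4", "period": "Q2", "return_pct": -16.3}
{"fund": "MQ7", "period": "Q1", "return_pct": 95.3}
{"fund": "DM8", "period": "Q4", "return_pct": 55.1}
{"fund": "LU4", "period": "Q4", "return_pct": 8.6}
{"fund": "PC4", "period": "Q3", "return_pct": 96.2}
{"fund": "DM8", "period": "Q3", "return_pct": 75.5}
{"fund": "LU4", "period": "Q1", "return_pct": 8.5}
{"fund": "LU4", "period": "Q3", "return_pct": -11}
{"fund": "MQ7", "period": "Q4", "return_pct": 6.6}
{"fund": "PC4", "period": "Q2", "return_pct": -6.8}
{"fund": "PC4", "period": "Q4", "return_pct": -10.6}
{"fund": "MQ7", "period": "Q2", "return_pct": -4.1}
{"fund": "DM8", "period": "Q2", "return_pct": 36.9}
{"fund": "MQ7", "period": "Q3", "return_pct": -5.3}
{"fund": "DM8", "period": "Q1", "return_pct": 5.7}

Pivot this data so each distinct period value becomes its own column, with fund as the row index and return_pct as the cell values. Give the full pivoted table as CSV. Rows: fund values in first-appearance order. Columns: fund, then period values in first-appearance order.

Columns: fund plus the 4 distinct period values (Q1, Q2, Q4, Q3).
For example, row PC4 column Q1 takes return_pct=57.4 from the long row (PC4, Q1).

fund,Q1,Q2,Q4,Q3
PC4,57.4,-6.8,-10.6,96.2
LU4,8.5,-16.3,8.6,-11
MQ7,95.3,-4.1,6.6,-5.3
DM8,5.7,36.9,55.1,75.5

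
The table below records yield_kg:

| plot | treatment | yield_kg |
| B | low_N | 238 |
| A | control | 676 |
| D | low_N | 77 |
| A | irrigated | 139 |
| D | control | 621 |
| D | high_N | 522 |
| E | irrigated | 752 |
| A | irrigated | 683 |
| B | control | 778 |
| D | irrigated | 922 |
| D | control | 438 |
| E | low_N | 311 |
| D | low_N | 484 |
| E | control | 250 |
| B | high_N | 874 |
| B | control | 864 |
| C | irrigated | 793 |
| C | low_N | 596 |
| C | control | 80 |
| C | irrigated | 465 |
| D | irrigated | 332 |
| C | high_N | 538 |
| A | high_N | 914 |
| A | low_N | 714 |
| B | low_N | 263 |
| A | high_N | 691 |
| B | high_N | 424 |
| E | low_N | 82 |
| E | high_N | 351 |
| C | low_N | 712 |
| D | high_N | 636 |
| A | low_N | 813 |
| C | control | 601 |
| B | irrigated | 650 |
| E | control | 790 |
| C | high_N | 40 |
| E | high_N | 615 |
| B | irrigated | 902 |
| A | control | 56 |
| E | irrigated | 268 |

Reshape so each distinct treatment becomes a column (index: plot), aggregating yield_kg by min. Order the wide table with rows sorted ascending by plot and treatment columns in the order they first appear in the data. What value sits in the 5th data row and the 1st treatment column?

With rows sorted ascending by plot, row 5 is plot=E. treatment columns in first-appearance order: low_N, control, irrigated, high_N; column 1 is low_N.
Long rows with plot=E, treatment=low_N: min(311, 82) = 82.

82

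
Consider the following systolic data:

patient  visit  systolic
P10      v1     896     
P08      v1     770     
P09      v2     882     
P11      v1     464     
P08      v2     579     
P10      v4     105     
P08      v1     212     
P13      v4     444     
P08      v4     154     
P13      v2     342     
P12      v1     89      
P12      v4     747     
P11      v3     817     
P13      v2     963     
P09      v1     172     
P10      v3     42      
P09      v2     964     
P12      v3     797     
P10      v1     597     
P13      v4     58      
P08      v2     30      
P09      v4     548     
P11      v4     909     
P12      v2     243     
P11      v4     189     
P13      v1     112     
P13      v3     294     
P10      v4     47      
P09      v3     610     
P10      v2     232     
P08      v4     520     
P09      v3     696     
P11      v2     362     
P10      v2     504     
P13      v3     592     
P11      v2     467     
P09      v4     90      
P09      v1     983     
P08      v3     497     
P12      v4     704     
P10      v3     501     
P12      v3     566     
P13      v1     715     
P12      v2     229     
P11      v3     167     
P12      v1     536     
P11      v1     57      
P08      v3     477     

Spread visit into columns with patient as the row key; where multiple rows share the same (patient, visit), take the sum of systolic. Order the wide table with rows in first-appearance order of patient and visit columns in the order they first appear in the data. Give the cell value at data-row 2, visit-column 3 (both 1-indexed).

674

With rows in first-appearance order of patient, row 2 is patient=P08. visit columns in first-appearance order: v1, v2, v4, v3; column 3 is v4.
Long rows with patient=P08, visit=v4: 154 + 520 = 674.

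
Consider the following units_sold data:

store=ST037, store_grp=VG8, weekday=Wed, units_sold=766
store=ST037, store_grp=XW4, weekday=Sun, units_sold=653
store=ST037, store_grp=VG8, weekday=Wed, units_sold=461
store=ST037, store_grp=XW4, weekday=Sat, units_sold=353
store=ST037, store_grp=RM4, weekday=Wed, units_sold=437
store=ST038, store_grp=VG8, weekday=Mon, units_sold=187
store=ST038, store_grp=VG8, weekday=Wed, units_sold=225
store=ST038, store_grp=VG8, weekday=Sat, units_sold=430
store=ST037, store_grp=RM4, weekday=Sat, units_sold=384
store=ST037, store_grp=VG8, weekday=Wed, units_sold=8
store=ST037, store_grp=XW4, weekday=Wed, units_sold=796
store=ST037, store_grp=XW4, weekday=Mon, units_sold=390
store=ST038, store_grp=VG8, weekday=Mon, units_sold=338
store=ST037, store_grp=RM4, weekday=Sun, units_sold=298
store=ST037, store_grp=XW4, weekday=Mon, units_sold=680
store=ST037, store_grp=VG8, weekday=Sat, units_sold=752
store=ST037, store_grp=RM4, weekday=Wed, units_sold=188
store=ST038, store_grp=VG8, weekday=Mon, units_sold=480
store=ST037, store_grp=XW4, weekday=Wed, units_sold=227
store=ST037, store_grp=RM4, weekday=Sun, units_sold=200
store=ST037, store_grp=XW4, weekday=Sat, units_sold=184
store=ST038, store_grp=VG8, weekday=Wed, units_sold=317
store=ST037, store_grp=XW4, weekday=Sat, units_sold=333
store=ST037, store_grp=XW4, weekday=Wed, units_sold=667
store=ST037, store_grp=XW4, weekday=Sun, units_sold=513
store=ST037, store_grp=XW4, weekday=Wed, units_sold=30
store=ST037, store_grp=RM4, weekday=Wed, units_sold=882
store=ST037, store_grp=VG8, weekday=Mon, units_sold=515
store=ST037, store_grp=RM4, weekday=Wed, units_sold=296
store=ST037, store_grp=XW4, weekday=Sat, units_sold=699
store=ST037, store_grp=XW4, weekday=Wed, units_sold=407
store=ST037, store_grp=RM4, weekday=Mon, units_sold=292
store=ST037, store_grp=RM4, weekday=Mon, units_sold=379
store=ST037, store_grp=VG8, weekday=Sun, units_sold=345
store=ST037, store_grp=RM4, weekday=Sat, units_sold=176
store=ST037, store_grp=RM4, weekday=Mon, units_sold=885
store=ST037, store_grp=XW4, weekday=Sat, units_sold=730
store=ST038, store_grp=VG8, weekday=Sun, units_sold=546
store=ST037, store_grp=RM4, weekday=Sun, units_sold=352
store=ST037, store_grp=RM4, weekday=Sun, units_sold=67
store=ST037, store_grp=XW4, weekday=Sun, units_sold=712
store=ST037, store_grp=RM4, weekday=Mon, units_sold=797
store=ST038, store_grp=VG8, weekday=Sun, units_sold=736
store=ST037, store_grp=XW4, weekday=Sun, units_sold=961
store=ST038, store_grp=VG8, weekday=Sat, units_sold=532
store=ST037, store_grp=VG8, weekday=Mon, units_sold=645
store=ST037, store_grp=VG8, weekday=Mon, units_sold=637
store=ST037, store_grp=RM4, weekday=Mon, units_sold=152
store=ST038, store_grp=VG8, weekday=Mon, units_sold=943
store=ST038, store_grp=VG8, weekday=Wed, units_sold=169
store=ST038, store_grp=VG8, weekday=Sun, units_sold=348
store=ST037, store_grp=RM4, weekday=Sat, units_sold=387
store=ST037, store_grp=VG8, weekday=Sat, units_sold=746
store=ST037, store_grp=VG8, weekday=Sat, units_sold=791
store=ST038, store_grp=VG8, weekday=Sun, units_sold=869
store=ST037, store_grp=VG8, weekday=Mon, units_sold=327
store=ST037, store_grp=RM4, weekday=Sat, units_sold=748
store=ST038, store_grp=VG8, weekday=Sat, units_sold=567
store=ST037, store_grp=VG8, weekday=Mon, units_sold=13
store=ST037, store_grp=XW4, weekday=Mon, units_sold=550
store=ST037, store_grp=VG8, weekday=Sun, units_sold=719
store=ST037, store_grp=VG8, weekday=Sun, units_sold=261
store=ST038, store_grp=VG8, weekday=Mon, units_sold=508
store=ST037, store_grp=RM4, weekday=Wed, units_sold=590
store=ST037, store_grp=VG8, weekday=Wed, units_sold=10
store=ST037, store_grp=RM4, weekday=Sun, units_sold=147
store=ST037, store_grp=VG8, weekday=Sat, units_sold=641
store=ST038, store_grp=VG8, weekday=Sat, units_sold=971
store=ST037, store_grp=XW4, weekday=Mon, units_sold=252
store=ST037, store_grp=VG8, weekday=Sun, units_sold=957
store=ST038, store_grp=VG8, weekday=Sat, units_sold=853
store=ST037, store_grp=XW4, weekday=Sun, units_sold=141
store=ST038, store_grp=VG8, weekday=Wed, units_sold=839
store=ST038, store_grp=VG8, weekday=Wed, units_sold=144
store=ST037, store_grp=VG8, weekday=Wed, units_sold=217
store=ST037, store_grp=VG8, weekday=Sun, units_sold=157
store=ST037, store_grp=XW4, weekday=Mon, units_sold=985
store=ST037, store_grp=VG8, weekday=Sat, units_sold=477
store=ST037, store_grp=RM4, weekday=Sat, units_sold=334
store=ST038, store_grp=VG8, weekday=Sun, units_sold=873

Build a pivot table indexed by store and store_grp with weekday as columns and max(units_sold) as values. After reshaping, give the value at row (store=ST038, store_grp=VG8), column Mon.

943

Rows with store=ST038, store_grp=VG8 and weekday=Mon: units_sold values are 187, 338, 480, 943, 508.
max(187, 338, 480, 943, 508) = 943.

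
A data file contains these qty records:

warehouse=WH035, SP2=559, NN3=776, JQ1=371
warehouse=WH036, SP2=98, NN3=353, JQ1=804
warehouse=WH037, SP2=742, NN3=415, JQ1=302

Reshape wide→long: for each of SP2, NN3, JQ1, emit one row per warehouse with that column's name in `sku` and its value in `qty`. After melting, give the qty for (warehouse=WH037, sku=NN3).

Unpivoting turns each (warehouse, wide-column) pair into one long row.
The wide cell at row WH037, column NN3 holds 415, so the long row (WH037, NN3) has qty=415.

415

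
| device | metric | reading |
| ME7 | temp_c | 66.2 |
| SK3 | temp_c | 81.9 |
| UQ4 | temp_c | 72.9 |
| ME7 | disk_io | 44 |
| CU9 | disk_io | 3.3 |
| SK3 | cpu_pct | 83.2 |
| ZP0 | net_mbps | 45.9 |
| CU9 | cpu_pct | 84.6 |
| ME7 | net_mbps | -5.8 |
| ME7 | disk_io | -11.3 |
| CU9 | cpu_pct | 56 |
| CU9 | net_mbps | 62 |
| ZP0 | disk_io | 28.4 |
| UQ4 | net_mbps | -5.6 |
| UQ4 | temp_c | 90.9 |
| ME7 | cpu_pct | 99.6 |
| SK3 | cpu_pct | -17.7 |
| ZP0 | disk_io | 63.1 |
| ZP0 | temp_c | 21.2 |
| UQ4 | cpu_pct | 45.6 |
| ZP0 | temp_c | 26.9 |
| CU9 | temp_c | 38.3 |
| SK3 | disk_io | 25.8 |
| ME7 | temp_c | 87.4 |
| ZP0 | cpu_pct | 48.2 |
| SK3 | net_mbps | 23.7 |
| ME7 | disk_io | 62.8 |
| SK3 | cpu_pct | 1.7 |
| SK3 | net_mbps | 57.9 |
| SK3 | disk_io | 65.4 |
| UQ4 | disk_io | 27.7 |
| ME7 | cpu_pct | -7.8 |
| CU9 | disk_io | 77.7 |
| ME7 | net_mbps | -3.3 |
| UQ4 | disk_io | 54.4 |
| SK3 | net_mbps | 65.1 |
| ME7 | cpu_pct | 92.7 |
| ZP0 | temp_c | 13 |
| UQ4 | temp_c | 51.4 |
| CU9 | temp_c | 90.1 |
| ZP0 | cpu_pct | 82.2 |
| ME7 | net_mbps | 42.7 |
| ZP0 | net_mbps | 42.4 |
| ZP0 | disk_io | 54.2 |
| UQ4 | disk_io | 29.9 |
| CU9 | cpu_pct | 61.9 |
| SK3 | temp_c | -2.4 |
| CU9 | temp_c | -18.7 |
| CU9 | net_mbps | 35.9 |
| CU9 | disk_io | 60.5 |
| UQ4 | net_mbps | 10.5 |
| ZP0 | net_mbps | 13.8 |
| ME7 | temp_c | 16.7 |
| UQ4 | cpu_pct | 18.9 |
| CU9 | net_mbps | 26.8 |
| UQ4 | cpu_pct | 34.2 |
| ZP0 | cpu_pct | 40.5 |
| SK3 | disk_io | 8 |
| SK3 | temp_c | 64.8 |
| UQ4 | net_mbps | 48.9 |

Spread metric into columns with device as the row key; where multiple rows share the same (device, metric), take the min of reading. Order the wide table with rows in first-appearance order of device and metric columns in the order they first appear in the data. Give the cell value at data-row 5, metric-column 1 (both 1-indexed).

With rows in first-appearance order of device, row 5 is device=ZP0. metric columns in first-appearance order: temp_c, disk_io, cpu_pct, net_mbps; column 1 is temp_c.
Long rows with device=ZP0, metric=temp_c: min(21.2, 26.9, 13) = 13.

13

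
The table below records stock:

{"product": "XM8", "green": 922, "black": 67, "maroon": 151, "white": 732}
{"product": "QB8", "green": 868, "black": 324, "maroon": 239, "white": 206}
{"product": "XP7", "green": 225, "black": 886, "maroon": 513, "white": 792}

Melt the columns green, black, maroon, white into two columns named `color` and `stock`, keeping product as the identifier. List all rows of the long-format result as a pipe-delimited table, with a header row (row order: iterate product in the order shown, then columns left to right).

| product | color | stock |
| XM8 | green | 922 |
| XM8 | black | 67 |
| XM8 | maroon | 151 |
| XM8 | white | 732 |
| QB8 | green | 868 |
| QB8 | black | 324 |
| QB8 | maroon | 239 |
| QB8 | white | 206 |
| XP7 | green | 225 |
| XP7 | black | 886 |
| XP7 | maroon | 513 |
| XP7 | white | 792 |

Each (product, column) pair becomes one row: 3 × 4 = 12 rows.
For example, (XM8, green) → stock=922.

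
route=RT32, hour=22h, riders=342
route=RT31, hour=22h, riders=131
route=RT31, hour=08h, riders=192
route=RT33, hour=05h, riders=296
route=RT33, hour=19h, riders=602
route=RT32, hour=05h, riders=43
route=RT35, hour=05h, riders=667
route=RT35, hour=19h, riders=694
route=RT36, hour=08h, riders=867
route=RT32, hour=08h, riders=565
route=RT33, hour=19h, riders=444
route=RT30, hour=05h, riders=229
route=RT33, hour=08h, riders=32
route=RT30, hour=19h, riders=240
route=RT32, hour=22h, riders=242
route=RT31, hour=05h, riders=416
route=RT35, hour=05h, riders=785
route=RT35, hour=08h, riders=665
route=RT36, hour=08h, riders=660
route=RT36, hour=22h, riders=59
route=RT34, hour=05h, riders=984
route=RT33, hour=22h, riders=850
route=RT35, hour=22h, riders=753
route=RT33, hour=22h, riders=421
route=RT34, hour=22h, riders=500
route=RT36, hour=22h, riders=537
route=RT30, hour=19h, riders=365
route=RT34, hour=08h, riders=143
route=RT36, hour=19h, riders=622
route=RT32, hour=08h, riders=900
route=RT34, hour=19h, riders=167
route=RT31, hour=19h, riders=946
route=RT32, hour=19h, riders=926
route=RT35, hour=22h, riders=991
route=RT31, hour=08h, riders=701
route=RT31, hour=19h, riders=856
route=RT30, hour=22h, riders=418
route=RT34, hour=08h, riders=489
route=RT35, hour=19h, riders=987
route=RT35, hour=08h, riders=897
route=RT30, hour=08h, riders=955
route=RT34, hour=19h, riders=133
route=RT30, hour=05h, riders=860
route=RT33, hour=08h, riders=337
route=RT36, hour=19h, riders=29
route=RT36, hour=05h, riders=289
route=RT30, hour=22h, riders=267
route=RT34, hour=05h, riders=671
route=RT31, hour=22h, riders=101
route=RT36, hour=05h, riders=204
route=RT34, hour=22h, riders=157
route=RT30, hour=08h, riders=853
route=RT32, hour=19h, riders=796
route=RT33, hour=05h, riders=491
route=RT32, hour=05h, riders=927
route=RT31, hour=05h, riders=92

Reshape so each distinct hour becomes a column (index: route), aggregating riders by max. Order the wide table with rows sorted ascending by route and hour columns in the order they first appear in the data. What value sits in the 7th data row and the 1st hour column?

537

With rows sorted ascending by route, row 7 is route=RT36. hour columns in first-appearance order: 22h, 08h, 05h, 19h; column 1 is 22h.
Long rows with route=RT36, hour=22h: max(59, 537) = 537.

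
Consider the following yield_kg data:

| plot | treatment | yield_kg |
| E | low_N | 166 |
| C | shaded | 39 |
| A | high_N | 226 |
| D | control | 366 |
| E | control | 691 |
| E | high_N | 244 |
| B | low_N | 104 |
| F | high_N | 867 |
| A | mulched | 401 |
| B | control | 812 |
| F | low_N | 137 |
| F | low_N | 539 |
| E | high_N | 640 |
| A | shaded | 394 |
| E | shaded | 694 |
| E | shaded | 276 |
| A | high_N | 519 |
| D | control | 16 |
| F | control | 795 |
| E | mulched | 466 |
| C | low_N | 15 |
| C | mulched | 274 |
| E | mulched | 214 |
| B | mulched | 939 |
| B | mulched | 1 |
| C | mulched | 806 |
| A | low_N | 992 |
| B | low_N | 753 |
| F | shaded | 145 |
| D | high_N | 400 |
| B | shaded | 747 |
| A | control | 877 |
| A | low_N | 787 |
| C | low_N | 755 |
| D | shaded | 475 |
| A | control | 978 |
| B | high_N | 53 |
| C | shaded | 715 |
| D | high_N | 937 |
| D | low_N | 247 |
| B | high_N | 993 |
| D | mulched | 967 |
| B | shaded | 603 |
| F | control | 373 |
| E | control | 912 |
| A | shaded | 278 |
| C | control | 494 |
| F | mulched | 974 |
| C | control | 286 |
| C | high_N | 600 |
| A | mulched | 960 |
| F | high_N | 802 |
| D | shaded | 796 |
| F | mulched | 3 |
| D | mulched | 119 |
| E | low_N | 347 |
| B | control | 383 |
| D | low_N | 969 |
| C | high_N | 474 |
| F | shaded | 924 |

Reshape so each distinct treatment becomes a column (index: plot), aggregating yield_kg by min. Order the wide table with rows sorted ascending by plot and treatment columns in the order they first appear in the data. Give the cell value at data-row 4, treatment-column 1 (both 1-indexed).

247

With rows sorted ascending by plot, row 4 is plot=D. treatment columns in first-appearance order: low_N, shaded, high_N, control, mulched; column 1 is low_N.
Long rows with plot=D, treatment=low_N: min(247, 969) = 247.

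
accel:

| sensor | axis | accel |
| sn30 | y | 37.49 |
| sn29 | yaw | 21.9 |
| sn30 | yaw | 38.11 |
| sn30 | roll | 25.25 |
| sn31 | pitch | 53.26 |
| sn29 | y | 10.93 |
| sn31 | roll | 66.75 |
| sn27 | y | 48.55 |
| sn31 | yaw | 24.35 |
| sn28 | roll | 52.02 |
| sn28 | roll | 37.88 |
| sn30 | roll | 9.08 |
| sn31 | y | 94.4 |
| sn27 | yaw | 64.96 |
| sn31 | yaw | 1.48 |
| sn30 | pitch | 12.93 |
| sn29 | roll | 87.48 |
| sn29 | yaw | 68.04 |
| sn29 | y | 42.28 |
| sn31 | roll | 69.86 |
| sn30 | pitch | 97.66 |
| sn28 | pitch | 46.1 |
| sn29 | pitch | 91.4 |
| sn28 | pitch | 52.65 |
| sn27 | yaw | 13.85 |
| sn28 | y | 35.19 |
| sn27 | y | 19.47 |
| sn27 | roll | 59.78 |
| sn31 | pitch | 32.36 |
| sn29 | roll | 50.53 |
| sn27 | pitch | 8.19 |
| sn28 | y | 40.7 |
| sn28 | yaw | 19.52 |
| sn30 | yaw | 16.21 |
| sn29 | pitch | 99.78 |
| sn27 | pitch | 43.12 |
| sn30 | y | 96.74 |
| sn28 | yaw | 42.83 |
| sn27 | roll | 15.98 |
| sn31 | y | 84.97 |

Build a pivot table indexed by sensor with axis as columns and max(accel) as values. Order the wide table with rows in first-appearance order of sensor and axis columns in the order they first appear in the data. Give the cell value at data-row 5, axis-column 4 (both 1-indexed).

52.65

With rows in first-appearance order of sensor, row 5 is sensor=sn28. axis columns in first-appearance order: y, yaw, roll, pitch; column 4 is pitch.
Long rows with sensor=sn28, axis=pitch: max(46.1, 52.65) = 52.65.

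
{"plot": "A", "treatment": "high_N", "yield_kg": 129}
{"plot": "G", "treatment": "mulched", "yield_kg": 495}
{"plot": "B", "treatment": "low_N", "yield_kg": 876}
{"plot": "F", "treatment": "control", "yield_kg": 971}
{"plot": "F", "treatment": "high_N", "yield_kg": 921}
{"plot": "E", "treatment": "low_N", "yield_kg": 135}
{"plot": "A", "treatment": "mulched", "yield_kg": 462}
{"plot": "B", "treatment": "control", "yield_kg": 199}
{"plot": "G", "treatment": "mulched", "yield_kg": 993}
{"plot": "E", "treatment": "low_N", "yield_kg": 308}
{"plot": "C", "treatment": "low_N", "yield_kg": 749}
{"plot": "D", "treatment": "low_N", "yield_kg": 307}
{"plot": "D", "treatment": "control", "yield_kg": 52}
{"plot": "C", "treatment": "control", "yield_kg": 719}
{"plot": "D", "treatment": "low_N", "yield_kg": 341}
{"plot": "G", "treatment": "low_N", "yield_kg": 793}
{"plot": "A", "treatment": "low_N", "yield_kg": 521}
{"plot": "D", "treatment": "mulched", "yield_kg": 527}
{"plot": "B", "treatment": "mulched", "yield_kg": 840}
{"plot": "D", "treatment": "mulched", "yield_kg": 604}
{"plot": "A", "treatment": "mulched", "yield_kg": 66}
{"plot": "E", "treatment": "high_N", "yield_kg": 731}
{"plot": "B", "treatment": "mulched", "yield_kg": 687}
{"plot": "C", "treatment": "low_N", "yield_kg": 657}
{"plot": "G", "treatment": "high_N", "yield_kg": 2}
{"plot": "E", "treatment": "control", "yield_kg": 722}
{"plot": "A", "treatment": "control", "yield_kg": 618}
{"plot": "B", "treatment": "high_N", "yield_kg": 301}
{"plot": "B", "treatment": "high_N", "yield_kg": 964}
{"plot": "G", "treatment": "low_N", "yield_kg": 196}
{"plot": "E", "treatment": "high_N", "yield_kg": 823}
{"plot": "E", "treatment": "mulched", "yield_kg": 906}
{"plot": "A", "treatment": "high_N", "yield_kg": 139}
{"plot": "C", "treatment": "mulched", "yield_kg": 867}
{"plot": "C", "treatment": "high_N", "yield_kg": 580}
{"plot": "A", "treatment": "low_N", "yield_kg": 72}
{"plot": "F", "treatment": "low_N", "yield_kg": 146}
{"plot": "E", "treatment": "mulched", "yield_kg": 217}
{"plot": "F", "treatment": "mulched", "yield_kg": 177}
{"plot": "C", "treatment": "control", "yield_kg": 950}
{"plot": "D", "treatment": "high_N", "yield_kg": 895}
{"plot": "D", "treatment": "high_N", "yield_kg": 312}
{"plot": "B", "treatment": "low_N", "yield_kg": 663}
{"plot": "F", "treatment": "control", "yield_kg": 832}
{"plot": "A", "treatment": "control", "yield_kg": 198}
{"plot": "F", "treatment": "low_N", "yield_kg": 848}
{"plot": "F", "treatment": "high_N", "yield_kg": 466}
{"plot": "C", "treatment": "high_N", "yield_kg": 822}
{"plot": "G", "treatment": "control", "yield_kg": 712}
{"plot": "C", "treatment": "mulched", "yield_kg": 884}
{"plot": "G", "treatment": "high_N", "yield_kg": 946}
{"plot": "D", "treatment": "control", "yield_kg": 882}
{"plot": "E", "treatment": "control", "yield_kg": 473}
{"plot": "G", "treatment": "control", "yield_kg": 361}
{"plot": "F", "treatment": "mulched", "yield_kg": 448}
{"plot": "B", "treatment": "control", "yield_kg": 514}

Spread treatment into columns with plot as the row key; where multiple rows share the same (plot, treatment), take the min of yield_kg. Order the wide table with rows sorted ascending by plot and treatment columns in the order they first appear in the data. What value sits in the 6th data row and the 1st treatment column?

With rows sorted ascending by plot, row 6 is plot=F. treatment columns in first-appearance order: high_N, mulched, low_N, control; column 1 is high_N.
Long rows with plot=F, treatment=high_N: min(921, 466) = 466.

466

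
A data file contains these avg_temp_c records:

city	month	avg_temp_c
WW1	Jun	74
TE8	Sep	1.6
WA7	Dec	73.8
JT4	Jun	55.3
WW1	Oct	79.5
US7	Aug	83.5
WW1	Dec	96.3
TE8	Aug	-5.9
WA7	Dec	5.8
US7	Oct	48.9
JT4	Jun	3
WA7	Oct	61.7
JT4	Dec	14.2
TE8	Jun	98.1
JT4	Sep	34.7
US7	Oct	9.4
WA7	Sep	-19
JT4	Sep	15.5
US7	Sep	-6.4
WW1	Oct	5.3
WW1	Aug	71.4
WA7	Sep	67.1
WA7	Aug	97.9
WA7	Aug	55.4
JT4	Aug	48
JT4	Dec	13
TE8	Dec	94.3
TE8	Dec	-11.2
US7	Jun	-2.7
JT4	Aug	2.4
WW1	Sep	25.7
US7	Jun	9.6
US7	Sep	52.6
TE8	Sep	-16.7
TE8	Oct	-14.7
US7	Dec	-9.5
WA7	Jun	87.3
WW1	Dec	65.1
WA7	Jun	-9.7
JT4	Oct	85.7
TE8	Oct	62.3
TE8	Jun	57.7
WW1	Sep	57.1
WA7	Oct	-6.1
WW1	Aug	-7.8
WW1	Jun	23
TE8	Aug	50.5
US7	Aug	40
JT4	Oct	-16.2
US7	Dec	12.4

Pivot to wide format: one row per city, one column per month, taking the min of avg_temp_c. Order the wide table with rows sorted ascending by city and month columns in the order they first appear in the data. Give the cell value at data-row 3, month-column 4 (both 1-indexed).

9.4

With rows sorted ascending by city, row 3 is city=US7. month columns in first-appearance order: Jun, Sep, Dec, Oct, Aug; column 4 is Oct.
Long rows with city=US7, month=Oct: min(48.9, 9.4) = 9.4.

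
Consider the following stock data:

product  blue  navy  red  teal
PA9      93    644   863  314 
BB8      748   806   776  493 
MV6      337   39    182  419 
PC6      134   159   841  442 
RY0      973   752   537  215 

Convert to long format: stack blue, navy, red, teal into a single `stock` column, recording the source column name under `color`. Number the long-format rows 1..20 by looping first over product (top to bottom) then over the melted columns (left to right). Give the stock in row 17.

973

20 rows total (5 × 4). Row 17: index ⌊(17-1)/4⌋ = 4 into product → RY0; (17-1) mod 4 = 0 into the melted columns → blue.
So row 17 is (RY0, blue, 973); stock = 973.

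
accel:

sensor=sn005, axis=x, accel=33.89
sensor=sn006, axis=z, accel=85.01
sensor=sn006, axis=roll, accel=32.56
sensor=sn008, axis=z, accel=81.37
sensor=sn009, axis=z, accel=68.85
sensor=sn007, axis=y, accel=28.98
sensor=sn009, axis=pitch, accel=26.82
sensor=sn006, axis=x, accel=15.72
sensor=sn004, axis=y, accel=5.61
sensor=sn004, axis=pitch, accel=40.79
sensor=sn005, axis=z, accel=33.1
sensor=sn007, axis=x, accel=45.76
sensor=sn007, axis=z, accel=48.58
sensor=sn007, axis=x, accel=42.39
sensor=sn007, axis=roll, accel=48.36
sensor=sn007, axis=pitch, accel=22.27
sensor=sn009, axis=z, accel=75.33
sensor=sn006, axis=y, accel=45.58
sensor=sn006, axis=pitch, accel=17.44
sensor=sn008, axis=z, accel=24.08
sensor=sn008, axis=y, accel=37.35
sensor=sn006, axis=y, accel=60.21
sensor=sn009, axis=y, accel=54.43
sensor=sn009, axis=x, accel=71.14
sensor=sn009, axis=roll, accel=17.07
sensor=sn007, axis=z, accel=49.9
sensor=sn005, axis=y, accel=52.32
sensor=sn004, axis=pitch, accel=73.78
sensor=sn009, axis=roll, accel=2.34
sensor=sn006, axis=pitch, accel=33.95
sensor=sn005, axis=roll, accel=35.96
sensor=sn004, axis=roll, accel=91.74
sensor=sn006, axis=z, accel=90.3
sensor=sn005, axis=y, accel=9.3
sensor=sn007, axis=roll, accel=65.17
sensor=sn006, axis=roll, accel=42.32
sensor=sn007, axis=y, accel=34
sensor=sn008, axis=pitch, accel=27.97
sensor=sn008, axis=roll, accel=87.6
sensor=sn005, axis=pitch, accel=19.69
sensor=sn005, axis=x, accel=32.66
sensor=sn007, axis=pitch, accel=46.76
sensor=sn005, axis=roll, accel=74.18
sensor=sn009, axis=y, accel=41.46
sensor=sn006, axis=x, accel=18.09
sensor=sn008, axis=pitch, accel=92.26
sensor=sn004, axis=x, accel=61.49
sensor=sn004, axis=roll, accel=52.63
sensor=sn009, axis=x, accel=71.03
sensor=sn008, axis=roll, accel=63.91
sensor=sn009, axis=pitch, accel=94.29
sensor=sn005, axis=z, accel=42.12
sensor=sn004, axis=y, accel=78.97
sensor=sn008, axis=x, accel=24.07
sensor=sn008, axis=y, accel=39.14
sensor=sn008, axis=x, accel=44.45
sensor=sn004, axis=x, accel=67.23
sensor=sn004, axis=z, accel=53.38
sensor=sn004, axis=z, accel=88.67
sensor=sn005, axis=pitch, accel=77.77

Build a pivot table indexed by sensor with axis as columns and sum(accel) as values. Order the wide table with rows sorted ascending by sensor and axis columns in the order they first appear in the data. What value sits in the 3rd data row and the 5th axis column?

With rows sorted ascending by sensor, row 3 is sensor=sn006. axis columns in first-appearance order: x, z, roll, y, pitch; column 5 is pitch.
Long rows with sensor=sn006, axis=pitch: 17.44 + 33.95 = 51.39.

51.39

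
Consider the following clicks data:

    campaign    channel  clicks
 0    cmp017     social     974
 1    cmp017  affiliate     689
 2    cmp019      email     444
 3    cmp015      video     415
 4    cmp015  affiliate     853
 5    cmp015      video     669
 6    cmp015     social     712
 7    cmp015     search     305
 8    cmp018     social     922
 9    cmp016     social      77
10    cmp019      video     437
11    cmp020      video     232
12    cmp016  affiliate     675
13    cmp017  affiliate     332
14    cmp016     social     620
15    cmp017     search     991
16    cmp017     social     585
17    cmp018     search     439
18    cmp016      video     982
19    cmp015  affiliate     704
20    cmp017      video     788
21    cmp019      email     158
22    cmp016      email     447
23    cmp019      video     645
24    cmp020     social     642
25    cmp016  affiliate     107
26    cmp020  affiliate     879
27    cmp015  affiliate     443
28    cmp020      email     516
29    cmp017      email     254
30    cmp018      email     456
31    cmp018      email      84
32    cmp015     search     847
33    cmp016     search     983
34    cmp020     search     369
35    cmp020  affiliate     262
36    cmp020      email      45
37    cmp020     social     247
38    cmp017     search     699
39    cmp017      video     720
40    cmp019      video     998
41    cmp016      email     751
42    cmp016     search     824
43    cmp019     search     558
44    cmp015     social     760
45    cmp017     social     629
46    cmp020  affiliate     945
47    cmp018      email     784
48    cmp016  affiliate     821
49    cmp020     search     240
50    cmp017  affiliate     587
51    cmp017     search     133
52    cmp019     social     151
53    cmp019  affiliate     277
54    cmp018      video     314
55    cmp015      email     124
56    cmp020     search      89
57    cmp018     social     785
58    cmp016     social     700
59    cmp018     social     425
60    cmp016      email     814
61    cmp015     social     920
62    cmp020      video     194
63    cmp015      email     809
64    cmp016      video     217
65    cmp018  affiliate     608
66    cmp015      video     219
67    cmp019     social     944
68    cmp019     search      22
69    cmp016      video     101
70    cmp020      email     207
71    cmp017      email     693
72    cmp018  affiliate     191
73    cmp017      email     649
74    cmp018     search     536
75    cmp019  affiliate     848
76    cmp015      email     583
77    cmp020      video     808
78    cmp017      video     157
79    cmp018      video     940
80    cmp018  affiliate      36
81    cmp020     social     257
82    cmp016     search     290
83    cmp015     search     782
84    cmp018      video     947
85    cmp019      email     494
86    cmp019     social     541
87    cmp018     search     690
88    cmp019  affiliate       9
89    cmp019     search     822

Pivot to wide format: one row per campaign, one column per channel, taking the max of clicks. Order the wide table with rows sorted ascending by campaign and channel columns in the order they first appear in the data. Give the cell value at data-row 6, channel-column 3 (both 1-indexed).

With rows sorted ascending by campaign, row 6 is campaign=cmp020. channel columns in first-appearance order: social, affiliate, email, video, search; column 3 is email.
Long rows with campaign=cmp020, channel=email: max(516, 45, 207) = 516.

516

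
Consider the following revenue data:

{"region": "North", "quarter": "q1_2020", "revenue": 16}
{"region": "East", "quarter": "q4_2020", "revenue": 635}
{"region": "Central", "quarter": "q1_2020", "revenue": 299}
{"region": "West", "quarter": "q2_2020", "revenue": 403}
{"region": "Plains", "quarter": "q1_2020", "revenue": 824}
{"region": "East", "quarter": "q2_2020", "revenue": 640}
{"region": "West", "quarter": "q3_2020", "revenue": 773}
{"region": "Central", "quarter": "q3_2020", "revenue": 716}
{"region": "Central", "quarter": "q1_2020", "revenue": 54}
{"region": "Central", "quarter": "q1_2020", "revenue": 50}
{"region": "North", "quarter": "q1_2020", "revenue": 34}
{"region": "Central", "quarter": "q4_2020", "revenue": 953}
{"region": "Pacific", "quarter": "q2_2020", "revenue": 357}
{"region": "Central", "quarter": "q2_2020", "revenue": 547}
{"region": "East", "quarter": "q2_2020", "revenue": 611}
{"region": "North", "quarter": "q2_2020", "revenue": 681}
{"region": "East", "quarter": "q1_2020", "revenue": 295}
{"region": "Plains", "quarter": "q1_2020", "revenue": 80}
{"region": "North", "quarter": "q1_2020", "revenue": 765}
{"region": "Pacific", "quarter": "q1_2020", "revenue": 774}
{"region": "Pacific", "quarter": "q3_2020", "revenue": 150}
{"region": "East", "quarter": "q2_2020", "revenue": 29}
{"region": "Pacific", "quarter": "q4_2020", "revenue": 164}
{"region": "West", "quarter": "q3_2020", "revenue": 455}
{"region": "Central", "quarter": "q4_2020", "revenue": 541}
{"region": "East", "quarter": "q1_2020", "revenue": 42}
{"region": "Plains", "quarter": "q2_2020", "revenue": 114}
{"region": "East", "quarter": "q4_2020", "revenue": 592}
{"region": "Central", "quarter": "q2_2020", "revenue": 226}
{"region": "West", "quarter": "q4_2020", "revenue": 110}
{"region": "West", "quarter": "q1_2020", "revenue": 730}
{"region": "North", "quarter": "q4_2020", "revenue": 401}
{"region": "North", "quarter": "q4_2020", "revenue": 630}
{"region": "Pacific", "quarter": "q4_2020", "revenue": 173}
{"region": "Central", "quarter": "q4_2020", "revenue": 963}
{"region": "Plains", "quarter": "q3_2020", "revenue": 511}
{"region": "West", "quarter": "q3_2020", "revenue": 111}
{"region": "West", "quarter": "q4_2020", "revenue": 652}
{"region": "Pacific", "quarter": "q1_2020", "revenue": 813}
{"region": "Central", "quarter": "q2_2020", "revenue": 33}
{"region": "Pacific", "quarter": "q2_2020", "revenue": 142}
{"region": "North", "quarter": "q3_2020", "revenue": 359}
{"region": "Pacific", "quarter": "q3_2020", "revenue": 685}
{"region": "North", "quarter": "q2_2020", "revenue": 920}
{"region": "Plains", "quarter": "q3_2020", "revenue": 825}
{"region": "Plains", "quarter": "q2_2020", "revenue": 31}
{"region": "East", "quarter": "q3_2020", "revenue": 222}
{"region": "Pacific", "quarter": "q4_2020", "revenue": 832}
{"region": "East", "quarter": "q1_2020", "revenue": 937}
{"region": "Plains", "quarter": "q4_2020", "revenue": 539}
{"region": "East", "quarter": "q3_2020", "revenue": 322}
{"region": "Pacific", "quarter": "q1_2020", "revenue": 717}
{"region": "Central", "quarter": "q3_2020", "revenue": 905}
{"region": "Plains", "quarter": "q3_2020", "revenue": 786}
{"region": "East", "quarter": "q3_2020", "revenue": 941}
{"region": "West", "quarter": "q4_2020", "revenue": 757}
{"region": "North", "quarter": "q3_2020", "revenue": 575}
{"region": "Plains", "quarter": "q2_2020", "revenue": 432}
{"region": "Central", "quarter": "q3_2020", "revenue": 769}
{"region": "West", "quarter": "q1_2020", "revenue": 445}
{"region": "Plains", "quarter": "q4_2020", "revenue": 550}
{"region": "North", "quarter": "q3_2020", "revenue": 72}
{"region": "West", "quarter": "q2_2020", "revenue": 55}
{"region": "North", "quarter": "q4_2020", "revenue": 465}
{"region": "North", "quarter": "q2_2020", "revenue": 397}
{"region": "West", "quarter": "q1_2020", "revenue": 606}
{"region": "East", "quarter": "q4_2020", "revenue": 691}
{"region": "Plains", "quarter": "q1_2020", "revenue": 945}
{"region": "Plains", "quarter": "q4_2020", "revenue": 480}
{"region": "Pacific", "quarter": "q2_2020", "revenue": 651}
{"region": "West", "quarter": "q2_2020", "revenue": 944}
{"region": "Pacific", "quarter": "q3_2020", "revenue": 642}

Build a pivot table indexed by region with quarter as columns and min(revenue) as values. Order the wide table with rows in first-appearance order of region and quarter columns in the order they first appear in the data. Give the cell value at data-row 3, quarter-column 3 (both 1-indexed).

With rows in first-appearance order of region, row 3 is region=Central. quarter columns in first-appearance order: q1_2020, q4_2020, q2_2020, q3_2020; column 3 is q2_2020.
Long rows with region=Central, quarter=q2_2020: min(547, 226, 33) = 33.

33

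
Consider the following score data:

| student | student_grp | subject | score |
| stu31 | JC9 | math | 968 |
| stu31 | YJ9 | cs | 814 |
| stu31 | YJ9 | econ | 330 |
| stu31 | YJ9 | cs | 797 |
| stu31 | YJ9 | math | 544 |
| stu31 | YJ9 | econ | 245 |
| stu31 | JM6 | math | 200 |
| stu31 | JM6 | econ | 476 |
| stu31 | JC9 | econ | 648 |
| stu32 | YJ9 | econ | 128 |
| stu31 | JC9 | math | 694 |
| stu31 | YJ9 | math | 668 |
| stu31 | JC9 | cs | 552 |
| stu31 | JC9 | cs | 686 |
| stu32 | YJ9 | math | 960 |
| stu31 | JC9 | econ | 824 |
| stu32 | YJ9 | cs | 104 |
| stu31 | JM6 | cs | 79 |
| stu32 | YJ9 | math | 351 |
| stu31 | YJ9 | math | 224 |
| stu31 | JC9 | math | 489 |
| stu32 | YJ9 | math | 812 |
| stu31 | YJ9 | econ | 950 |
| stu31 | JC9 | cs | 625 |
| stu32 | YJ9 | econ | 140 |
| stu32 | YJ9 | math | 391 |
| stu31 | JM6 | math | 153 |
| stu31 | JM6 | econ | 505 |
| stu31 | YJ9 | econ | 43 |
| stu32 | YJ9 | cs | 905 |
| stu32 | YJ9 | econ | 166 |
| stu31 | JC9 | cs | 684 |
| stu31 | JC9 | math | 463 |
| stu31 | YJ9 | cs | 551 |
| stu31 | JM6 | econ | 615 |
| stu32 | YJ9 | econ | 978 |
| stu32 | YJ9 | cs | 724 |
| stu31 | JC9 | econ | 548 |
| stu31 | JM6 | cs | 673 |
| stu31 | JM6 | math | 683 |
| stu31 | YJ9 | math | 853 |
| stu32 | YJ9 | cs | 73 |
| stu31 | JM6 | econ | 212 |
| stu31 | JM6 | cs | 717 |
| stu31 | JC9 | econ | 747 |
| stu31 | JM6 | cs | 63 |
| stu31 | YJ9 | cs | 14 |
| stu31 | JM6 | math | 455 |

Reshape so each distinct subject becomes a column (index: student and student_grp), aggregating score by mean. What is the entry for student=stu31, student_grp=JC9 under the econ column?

691.75

Rows with student=stu31, student_grp=JC9 and subject=econ: score values are 648, 824, 548, 747.
(648 + 824 + 548 + 747) / 4 = 691.75.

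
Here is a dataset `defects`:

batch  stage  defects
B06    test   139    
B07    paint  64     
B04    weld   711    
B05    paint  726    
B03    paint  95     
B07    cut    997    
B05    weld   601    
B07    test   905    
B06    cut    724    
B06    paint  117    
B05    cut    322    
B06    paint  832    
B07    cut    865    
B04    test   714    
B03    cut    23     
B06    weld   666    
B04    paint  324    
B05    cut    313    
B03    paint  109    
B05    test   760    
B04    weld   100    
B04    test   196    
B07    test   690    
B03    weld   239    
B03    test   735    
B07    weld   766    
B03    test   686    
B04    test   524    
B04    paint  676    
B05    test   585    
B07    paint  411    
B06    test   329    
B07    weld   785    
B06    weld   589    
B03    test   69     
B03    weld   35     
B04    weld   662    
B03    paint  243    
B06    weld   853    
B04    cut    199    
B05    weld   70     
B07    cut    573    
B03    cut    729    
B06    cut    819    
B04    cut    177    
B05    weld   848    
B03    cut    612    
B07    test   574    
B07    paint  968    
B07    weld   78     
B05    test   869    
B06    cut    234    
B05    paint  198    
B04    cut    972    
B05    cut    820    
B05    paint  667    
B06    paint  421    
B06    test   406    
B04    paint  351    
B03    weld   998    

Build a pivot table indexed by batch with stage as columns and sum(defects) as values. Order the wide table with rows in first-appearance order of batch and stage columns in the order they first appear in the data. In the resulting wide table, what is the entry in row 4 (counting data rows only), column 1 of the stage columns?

With rows in first-appearance order of batch, row 4 is batch=B05. stage columns in first-appearance order: test, paint, weld, cut; column 1 is test.
Long rows with batch=B05, stage=test: 760 + 585 + 869 = 2214.

2214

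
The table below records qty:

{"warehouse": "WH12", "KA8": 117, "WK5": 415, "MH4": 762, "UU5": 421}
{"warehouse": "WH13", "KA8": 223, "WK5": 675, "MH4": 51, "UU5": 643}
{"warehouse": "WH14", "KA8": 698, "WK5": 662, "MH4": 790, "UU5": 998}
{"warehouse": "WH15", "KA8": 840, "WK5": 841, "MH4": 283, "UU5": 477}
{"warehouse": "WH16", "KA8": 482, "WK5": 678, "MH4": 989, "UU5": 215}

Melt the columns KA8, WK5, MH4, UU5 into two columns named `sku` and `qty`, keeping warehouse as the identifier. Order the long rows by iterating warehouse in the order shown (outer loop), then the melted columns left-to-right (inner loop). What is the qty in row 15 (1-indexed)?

283

20 rows total (5 × 4). Row 15: index ⌊(15-1)/4⌋ = 3 into warehouse → WH15; (15-1) mod 4 = 2 into the melted columns → MH4.
So row 15 is (WH15, MH4, 283); qty = 283.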